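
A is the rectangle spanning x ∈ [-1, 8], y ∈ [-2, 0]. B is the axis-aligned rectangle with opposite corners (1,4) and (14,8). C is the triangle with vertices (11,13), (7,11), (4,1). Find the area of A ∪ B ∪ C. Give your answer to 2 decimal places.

81.33

By inclusion–exclusion:
Individual areas: |A| = 18, |B| = 52, |C| = 17.
|A∩B| = 0 (no overlap).
|A∩C| = 0.
|B∩C| = 5.6667.
|A∩B∩C| = 0.
|A ∪ B ∪ C| = 87 − 5.6667 + 0 = 81.33.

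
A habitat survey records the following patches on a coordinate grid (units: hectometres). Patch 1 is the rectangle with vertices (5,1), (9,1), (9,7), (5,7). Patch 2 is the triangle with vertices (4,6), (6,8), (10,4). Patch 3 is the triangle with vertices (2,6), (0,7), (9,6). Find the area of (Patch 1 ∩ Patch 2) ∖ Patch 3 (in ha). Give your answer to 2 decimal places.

|Patch 1 ∩ Patch 2| = 6.
|(Patch 1 ∩ Patch 2) ∩ Patch 3| = 0.8264.
|(Patch 1 ∩ Patch 2) ∖ Patch 3| = 6 − 0.8264 = 5.17.

5.17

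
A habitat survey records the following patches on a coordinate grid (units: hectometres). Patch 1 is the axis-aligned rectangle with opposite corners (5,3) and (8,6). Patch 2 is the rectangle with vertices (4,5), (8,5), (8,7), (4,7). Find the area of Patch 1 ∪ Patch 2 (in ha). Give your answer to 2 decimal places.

By inclusion–exclusion:
Individual areas: |Patch 1| = 9, |Patch 2| = 8.
|Patch 1∩Patch 2|: x∈[5,8], y∈[5,6] → 3·1 = 3.
|Patch 1 ∪ Patch 2| = 17 − 3 = 14.00.

14.00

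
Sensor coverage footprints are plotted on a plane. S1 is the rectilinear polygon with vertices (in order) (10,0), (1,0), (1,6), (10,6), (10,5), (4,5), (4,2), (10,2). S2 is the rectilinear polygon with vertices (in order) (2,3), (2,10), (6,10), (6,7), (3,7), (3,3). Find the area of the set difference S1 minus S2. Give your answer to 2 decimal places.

33.00

|S1| = 36, |S1∩S2| = 3.
|S1 ∖ S2| = |S1| − |S1∩S2| = 36 − 3 = 33.00.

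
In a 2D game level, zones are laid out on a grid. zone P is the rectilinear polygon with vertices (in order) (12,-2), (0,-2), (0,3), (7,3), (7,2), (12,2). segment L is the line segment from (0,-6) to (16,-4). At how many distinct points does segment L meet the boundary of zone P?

The segment lies entirely outside zone P and never meets its boundary.

0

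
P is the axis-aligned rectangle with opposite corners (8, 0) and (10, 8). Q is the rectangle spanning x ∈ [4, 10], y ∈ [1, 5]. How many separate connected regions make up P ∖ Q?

P ∖ Q splits into 2 disjoint pieces (area 2, area 6).

2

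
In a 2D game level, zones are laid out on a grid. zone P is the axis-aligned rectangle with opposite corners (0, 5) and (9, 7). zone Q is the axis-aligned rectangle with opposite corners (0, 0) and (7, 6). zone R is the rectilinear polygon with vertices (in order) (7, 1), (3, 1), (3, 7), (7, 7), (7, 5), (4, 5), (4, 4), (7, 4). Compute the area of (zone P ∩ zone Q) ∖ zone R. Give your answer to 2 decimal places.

|zone P ∩ zone Q| = 7.
|(zone P ∩ zone Q) ∩ zone R| = 4.
|(zone P ∩ zone Q) ∖ zone R| = 7 − 4 = 3.00.

3.00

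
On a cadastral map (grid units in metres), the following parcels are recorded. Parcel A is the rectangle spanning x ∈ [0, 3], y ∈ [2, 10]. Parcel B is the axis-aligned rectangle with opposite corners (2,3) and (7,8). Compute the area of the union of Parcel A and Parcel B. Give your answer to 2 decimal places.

44.00

By inclusion–exclusion:
Individual areas: |Parcel A| = 24, |Parcel B| = 25.
|Parcel A∩Parcel B|: x∈[2,3], y∈[3,8] → 1·5 = 5.
|Parcel A ∪ Parcel B| = 49 − 5 = 44.00.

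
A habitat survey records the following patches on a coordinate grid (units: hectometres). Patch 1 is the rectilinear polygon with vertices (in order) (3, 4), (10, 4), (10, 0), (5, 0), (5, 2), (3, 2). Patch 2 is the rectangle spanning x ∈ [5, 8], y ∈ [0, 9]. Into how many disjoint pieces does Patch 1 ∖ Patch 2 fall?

Patch 1 ∖ Patch 2 splits into 2 disjoint pieces (area 4, area 8).

2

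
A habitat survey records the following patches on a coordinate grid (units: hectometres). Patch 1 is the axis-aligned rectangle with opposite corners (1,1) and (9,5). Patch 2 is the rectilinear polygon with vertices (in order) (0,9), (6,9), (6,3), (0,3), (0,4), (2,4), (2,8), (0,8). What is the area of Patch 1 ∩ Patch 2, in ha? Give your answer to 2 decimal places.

The intersection is the polygon with vertices (6,5), (6,3), (1,3), (1,4), (2,4), (2,5).
By the shoelace formula its area is 9.00.

9.00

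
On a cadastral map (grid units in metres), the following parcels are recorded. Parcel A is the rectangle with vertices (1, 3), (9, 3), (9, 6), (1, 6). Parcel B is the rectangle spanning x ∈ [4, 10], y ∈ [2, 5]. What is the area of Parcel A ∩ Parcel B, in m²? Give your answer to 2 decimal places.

10.00

|Parcel A∩Parcel B|: x∈[4,9], y∈[3,5] → 5·2 = 10.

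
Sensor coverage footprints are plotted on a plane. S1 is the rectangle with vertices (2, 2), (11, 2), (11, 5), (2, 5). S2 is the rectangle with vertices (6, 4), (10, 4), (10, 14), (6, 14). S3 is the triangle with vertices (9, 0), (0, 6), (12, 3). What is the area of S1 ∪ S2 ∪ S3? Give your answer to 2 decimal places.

By inclusion–exclusion:
Individual areas: |S1| = 27, |S2| = 40, |S3| = 22.5.
|S1∩S2|: x∈[6,10], y∈[4,5] → 4·1 = 4.
|S1∩S3| = 15.5417.
|S2∩S3| = 0.5.
|S1∩S2∩S3| = 0.5.
|S1 ∪ S2 ∪ S3| = 89.5 − 20.0417 + 0.5 = 69.96.

69.96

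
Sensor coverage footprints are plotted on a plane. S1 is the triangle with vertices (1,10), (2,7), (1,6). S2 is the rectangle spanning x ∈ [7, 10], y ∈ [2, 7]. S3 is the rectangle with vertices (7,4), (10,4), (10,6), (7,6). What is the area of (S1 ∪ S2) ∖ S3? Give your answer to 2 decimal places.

11.00

|S1 ∪ S2| = 17.
|(S1 ∪ S2) ∩ S3| = 6.
|(S1 ∪ S2) ∖ S3| = 17 − 6 = 11.00.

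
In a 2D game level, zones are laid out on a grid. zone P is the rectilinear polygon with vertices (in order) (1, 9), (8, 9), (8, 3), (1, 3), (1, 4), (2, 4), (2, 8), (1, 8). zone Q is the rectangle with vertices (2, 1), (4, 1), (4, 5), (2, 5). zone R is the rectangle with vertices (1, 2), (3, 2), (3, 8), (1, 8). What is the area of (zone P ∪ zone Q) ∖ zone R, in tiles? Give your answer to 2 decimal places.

|zone P ∪ zone Q| = 42.
|(zone P ∪ zone Q) ∩ zone R| = 7.
|(zone P ∪ zone Q) ∖ zone R| = 42 − 7 = 35.00.

35.00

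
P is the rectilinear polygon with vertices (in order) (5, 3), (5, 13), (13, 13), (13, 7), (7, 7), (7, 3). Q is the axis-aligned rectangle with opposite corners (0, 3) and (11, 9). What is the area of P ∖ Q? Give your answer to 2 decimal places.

|P| = 56, |P∩Q| = 20.
|P ∖ Q| = |P| − |P∩Q| = 56 − 20 = 36.00.

36.00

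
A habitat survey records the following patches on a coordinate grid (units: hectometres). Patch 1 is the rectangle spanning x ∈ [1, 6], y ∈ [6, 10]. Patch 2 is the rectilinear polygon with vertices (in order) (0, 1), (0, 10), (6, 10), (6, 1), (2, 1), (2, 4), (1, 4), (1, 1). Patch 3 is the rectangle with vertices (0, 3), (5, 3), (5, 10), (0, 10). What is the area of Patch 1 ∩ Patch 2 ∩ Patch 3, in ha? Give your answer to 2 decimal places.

The intersection is the polygon with vertices (1,6), (1,10), (5,10), (5,6).
By the shoelace formula its area is 16.00.

16.00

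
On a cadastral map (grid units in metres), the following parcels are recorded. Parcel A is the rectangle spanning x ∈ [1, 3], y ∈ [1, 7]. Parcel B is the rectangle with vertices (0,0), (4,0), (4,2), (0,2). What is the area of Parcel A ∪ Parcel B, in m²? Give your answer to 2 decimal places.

By inclusion–exclusion:
Individual areas: |Parcel A| = 12, |Parcel B| = 8.
|Parcel A∩Parcel B|: x∈[1,3], y∈[1,2] → 2·1 = 2.
|Parcel A ∪ Parcel B| = 20 − 2 = 18.00.

18.00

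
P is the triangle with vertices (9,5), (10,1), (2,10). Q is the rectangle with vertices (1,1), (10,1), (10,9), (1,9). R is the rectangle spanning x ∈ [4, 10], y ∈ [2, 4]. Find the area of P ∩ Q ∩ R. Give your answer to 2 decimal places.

2.56

The intersection is the polygon with vertices (7.333,4), (9.25,4), (9.75,2), (9.111,2).
By the shoelace formula its area is 2.56.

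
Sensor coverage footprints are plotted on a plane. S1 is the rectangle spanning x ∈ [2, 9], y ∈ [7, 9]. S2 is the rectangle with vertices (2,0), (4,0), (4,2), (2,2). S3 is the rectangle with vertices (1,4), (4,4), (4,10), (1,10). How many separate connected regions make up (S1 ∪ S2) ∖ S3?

2

(S1 ∪ S2) ∖ S3 splits into 2 disjoint pieces (area 10, area 4).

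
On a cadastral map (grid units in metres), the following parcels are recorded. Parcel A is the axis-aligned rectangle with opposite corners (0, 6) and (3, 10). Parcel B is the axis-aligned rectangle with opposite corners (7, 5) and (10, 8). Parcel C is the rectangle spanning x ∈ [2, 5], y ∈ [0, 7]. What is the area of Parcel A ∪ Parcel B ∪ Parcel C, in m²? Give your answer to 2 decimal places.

By inclusion–exclusion:
Individual areas: |Parcel A| = 12, |Parcel B| = 9, |Parcel C| = 21.
|Parcel A∩Parcel B| = 0 (no overlap).
|Parcel A∩Parcel C|: x∈[2,3], y∈[6,7] → 1·1 = 1.
|Parcel B∩Parcel C| = 0 (no overlap).
|Parcel A∩Parcel B∩Parcel C| = 0.
|Parcel A ∪ Parcel B ∪ Parcel C| = 42 − 1 + 0 = 41.00.

41.00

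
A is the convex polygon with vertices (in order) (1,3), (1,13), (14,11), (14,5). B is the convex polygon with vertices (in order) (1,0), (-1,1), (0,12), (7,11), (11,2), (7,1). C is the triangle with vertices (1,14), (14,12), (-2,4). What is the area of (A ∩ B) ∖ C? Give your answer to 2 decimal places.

30.51

|A ∩ B| = 58.2194.
|(A ∩ B) ∩ C| = 27.7078.
|(A ∩ B) ∖ C| = 58.2194 − 27.7078 = 30.51.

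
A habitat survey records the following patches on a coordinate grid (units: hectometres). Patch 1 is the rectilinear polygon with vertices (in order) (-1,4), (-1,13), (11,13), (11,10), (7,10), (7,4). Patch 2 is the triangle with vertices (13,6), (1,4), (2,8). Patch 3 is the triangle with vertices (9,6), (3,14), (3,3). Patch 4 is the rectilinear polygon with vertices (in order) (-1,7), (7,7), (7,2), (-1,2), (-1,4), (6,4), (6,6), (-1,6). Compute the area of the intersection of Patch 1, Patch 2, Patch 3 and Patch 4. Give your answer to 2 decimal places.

The intersection is the polygon with vertices (3,7), (7,7), (7,5), (6,4.833), (6,6), (3,6).
By the shoelace formula its area is 5.08.

5.08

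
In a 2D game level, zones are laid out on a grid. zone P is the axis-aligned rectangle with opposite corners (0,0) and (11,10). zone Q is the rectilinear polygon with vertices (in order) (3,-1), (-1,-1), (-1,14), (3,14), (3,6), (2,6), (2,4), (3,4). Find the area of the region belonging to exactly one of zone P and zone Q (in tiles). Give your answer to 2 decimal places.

|zone P| = 110, |zone Q| = 58, |zone P∩zone Q| = 28.
|zone P △ zone Q| = |zone P| + |zone Q| − 2·|zone P∩zone Q| = 110 + 58 − 56 = 112.00.

112.00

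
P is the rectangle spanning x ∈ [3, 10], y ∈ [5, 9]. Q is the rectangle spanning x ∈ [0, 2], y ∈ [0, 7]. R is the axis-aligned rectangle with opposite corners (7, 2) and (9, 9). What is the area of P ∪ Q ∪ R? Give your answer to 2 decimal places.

48.00

By inclusion–exclusion:
Individual areas: |P| = 28, |Q| = 14, |R| = 14.
|P∩Q| = 0 (no overlap).
|P∩R|: x∈[7,9], y∈[5,9] → 2·4 = 8.
|Q∩R| = 0 (no overlap).
|P∩Q∩R| = 0.
|P ∪ Q ∪ R| = 56 − 8 + 0 = 48.00.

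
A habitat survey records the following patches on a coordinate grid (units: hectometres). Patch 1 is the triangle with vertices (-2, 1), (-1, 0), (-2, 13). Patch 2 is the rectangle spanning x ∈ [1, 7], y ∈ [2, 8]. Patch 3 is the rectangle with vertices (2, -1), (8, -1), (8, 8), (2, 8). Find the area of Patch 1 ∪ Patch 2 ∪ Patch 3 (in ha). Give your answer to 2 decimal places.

66.00

By inclusion–exclusion:
Individual areas: |Patch 1| = 6, |Patch 2| = 36, |Patch 3| = 54.
|Patch 1∩Patch 2| = 0.
|Patch 1∩Patch 3| = 0.
|Patch 2∩Patch 3|: x∈[2,7], y∈[2,8] → 5·6 = 30.
|Patch 1∩Patch 2∩Patch 3| = 0.
|Patch 1 ∪ Patch 2 ∪ Patch 3| = 96 − 30 + 0 = 66.00.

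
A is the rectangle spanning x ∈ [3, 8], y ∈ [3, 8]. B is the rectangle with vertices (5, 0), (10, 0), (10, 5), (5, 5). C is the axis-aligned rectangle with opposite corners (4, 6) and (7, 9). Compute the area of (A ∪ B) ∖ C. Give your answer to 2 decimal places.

|A ∪ B| = 44.
|(A ∪ B) ∩ C| = 6.
|(A ∪ B) ∖ C| = 44 − 6 = 38.00.

38.00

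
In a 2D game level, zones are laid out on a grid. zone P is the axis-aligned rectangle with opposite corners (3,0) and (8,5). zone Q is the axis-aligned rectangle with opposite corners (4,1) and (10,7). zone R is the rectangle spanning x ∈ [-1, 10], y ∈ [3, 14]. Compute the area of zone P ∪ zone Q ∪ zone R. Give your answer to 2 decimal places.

140.00

By inclusion–exclusion:
Individual areas: |zone P| = 25, |zone Q| = 36, |zone R| = 121.
|zone P∩zone Q|: x∈[4,8], y∈[1,5] → 4·4 = 16.
|zone P∩zone R|: x∈[3,8], y∈[3,5] → 5·2 = 10.
|zone Q∩zone R|: x∈[4,10], y∈[3,7] → 6·4 = 24.
|zone P∩zone Q∩zone R| = 8.
|zone P ∪ zone Q ∪ zone R| = 182 − 50 + 8 = 140.00.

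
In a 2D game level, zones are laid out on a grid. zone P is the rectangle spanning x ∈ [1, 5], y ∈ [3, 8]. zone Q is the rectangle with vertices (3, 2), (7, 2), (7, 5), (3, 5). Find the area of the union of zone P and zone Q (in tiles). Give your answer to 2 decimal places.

By inclusion–exclusion:
Individual areas: |zone P| = 20, |zone Q| = 12.
|zone P∩zone Q|: x∈[3,5], y∈[3,5] → 2·2 = 4.
|zone P ∪ zone Q| = 32 − 4 = 28.00.

28.00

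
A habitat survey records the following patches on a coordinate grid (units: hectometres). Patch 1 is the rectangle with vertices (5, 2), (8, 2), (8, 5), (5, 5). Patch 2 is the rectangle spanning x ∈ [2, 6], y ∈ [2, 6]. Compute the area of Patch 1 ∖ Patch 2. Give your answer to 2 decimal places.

6.00

|Patch 1∩Patch 2|: x∈[5,6], y∈[2,5] → 1·3 = 3.
|Patch 1| = 9.
|Patch 1 ∖ Patch 2| = |Patch 1| − |Patch 1∩Patch 2| = 9 − 3 = 6.00.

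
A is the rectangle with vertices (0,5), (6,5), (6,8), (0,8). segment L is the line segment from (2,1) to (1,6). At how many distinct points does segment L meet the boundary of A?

The segment meets the boundary at (1.2,5).

1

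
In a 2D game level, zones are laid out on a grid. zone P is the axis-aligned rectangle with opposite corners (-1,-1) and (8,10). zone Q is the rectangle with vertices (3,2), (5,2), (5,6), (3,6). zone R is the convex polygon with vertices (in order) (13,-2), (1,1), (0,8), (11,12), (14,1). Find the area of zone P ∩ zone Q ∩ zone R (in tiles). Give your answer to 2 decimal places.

8.00

The intersection is the polygon with vertices (3,6), (5,6), (5,2), (3,2).
By the shoelace formula its area is 8.00.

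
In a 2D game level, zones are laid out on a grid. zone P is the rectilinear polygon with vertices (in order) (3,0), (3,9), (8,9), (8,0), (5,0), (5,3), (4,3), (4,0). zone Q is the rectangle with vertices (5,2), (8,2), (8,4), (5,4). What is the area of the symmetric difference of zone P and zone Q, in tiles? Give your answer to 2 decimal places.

36.00

|zone P| = 42, |zone Q| = 6, |zone P∩zone Q| = 6.
|zone P △ zone Q| = |zone P| + |zone Q| − 2·|zone P∩zone Q| = 42 + 6 − 12 = 36.00.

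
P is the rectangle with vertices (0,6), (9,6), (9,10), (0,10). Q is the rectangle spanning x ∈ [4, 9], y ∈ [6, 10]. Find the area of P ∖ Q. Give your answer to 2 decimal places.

16.00

|P∩Q|: x∈[4,9], y∈[6,10] → 5·4 = 20.
|P| = 36.
|P ∖ Q| = |P| − |P∩Q| = 36 − 20 = 16.00.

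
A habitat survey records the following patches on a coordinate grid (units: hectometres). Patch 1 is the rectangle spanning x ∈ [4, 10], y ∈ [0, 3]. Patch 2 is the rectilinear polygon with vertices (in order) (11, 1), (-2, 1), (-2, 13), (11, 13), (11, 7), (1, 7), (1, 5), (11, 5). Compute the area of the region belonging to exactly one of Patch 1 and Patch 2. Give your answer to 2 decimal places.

130.00

|Patch 1| = 18, |Patch 2| = 136, |Patch 1∩Patch 2| = 12.
|Patch 1 △ Patch 2| = |Patch 1| + |Patch 2| − 2·|Patch 1∩Patch 2| = 18 + 136 − 24 = 130.00.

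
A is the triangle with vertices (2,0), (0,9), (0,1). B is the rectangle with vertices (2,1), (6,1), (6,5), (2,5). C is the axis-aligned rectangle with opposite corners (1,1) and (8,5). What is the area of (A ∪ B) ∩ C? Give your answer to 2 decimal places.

|A ∪ B| = 24.
|(A ∪ B) ∩ C| = 17.36.

17.36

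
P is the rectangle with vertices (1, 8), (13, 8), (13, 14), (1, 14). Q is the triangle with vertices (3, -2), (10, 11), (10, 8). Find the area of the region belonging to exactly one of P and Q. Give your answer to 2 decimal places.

|P| = 72, |Q| = 10.5, |P∩Q| = 2.4231.
|P △ Q| = |P| + |Q| − 2·|P∩Q| = 72 + 10.5 − 4.8462 = 77.65.

77.65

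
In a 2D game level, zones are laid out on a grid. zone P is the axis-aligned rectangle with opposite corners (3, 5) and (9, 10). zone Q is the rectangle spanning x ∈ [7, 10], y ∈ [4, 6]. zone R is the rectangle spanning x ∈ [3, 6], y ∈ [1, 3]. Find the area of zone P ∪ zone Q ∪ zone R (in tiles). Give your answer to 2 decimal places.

By inclusion–exclusion:
Individual areas: |zone P| = 30, |zone Q| = 6, |zone R| = 6.
|zone P∩zone Q|: x∈[7,9], y∈[5,6] → 2·1 = 2.
|zone P∩zone R| = 0 (no overlap).
|zone Q∩zone R| = 0 (no overlap).
|zone P∩zone Q∩zone R| = 0.
|zone P ∪ zone Q ∪ zone R| = 42 − 2 + 0 = 40.00.

40.00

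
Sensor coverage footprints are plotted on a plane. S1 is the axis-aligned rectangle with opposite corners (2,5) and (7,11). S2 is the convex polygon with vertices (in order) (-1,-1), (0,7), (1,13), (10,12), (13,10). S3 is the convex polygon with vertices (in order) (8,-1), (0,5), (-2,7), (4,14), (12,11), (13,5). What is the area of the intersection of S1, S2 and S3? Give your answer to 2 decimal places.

29.95

The intersection is the polygon with vertices (2,11), (7,11), (7,5.286), (6.636,5), (2,5).
By the shoelace formula its area is 29.95.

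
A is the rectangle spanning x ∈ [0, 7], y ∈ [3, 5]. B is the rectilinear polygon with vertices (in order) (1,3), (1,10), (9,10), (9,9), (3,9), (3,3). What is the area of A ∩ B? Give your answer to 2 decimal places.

The intersection is the polygon with vertices (3,5), (3,3), (1,3), (1,5).
By the shoelace formula its area is 4.00.

4.00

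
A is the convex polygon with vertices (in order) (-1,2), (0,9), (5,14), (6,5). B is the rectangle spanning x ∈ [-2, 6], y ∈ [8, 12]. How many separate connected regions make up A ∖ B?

2

A ∖ B splits into 2 disjoint pieces (area 28.4286, area 2.2222).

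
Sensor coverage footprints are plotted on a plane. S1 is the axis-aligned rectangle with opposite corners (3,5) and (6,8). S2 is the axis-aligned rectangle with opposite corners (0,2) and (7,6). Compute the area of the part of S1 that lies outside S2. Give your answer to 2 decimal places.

6.00

|S1∩S2|: x∈[3,6], y∈[5,6] → 3·1 = 3.
|S1| = 9.
|S1 ∖ S2| = |S1| − |S1∩S2| = 9 − 3 = 6.00.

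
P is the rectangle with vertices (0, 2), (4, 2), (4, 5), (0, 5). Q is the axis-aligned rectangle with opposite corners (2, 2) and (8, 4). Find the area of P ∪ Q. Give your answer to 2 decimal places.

20.00

By inclusion–exclusion:
Individual areas: |P| = 12, |Q| = 12.
|P∩Q|: x∈[2,4], y∈[2,4] → 2·2 = 4.
|P ∪ Q| = 24 − 4 = 20.00.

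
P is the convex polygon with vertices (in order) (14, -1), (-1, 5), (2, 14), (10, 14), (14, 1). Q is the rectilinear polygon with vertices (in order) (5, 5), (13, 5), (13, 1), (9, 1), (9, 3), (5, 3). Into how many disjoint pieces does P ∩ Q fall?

P ∩ Q is a single connected region.

1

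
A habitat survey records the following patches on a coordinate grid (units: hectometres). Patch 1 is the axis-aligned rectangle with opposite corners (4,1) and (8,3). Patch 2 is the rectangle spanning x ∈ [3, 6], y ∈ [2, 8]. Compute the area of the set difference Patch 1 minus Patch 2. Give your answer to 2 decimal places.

6.00

|Patch 1∩Patch 2|: x∈[4,6], y∈[2,3] → 2·1 = 2.
|Patch 1| = 8.
|Patch 1 ∖ Patch 2| = |Patch 1| − |Patch 1∩Patch 2| = 8 − 2 = 6.00.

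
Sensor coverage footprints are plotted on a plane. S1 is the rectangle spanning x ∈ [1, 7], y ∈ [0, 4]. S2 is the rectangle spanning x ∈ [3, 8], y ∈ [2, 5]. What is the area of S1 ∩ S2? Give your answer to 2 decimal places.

8.00

|S1∩S2|: x∈[3,7], y∈[2,4] → 4·2 = 8.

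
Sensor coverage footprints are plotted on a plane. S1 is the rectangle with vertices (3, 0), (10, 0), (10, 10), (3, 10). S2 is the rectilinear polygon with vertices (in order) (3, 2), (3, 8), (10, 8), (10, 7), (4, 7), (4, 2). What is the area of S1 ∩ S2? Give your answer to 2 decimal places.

The intersection is the polygon with vertices (10,7), (4,7), (4,2), (3,2), (3,8), (10,8).
By the shoelace formula its area is 12.00.

12.00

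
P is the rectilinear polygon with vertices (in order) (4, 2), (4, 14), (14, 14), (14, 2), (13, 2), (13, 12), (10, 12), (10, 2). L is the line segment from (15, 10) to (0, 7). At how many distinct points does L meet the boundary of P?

4

The segment meets the boundary at (4,7.8), (13,9.6), (10,9), (14,9.8).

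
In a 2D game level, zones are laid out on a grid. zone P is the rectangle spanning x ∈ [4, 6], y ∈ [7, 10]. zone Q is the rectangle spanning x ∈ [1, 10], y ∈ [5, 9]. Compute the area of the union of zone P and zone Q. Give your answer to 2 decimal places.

By inclusion–exclusion:
Individual areas: |zone P| = 6, |zone Q| = 36.
|zone P∩zone Q|: x∈[4,6], y∈[7,9] → 2·2 = 4.
|zone P ∪ zone Q| = 42 − 4 = 38.00.

38.00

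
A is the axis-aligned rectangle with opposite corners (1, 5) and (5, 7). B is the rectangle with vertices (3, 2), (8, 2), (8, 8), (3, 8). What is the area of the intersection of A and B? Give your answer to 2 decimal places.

4.00

|A∩B|: x∈[3,5], y∈[5,7] → 2·2 = 4.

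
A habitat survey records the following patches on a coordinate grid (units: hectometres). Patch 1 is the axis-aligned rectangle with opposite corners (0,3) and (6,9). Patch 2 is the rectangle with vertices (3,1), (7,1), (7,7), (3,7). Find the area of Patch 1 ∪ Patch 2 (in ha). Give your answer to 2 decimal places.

By inclusion–exclusion:
Individual areas: |Patch 1| = 36, |Patch 2| = 24.
|Patch 1∩Patch 2|: x∈[3,6], y∈[3,7] → 3·4 = 12.
|Patch 1 ∪ Patch 2| = 60 − 12 = 48.00.

48.00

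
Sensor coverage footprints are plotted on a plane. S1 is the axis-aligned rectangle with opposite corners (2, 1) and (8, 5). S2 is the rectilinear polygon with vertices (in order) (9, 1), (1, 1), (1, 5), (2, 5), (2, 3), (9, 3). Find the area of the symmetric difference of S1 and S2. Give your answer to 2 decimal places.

|S1| = 24, |S2| = 18, |S1∩S2| = 12.
|S1 △ S2| = |S1| + |S2| − 2·|S1∩S2| = 24 + 18 − 24 = 18.00.

18.00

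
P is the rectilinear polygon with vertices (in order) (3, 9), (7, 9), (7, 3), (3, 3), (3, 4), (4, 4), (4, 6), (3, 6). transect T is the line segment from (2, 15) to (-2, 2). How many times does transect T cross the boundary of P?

0

The segment lies entirely outside P and never meets its boundary.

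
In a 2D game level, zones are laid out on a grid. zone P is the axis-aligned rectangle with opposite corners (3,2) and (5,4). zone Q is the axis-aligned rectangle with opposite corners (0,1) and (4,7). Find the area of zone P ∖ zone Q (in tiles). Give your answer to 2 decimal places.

|zone P∩zone Q|: x∈[3,4], y∈[2,4] → 1·2 = 2.
|zone P| = 4.
|zone P ∖ zone Q| = |zone P| − |zone P∩zone Q| = 4 − 2 = 2.00.

2.00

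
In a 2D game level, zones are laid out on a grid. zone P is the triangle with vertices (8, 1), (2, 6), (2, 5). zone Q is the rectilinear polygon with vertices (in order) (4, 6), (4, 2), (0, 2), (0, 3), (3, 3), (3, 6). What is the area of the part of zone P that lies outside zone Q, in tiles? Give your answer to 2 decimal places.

2.25

|zone P| = 3, |zone P∩zone Q| = 0.75.
|zone P ∖ zone Q| = |zone P| − |zone P∩zone Q| = 3 − 0.75 = 2.25.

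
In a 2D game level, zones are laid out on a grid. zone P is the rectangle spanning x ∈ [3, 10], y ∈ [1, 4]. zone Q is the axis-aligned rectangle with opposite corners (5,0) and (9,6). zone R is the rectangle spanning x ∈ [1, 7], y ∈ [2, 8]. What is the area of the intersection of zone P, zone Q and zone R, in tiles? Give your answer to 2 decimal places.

4.00

The intersection is the polygon with vertices (5,4), (7,4), (7,2), (5,2).
By the shoelace formula its area is 4.00.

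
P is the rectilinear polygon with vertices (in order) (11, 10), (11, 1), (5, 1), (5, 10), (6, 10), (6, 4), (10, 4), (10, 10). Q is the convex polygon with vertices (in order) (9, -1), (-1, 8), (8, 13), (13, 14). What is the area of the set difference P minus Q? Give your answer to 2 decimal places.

|P| = 30, |P∩Q| = 24.5444.
|P ∖ Q| = |P| − |P∩Q| = 30 − 24.5444 = 5.46.

5.46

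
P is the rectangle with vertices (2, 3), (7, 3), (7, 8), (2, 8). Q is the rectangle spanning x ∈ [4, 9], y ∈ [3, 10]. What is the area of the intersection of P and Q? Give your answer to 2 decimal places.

15.00

|P∩Q|: x∈[4,7], y∈[3,8] → 3·5 = 15.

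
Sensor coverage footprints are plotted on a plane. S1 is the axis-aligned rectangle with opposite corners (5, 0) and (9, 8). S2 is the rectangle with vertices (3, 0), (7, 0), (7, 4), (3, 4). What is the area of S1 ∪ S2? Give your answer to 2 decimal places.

By inclusion–exclusion:
Individual areas: |S1| = 32, |S2| = 16.
|S1∩S2|: x∈[5,7], y∈[0,4] → 2·4 = 8.
|S1 ∪ S2| = 48 − 8 = 40.00.

40.00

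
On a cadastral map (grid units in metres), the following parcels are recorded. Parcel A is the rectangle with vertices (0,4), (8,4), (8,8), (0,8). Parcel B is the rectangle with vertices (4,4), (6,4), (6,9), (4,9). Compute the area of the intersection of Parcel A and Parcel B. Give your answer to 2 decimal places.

8.00

|Parcel A∩Parcel B|: x∈[4,6], y∈[4,8] → 2·4 = 8.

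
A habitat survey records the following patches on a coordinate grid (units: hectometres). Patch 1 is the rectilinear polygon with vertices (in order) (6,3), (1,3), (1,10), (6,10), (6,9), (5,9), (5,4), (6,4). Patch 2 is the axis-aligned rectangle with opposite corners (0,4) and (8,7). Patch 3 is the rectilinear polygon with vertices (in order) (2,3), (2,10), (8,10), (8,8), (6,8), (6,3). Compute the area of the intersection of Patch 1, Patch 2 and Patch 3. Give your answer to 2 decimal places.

9.00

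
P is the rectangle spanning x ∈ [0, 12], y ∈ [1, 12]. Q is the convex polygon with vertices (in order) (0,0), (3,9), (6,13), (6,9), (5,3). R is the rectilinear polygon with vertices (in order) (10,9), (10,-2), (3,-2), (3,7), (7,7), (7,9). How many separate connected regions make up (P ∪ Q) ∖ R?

1

(P ∪ Q) ∖ R is a single connected region.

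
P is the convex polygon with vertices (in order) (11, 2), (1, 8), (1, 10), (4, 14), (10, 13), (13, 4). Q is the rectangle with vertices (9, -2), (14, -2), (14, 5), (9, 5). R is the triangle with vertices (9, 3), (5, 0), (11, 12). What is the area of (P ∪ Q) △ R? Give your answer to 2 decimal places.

109.27

|P ∪ Q| = 112.8667.
|(P ∪ Q) ∩ R| = 9.2974.
|(P ∪ Q) △ R| = 112.8667 + 15 − 18.5949 = 109.27.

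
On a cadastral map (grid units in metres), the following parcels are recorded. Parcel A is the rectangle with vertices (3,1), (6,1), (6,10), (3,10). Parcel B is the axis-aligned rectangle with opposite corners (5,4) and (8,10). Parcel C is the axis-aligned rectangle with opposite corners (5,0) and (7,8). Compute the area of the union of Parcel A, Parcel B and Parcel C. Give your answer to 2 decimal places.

By inclusion–exclusion:
Individual areas: |Parcel A| = 27, |Parcel B| = 18, |Parcel C| = 16.
|Parcel A∩Parcel B|: x∈[5,6], y∈[4,10] → 1·6 = 6.
|Parcel A∩Parcel C|: x∈[5,6], y∈[1,8] → 1·7 = 7.
|Parcel B∩Parcel C|: x∈[5,7], y∈[4,8] → 2·4 = 8.
|Parcel A∩Parcel B∩Parcel C| = 4.
|Parcel A ∪ Parcel B ∪ Parcel C| = 61 − 21 + 4 = 44.00.

44.00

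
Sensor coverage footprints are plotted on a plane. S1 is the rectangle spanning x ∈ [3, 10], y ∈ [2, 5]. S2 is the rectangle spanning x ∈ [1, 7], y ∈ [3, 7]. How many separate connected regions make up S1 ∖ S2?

S1 ∖ S2 is a single connected region.

1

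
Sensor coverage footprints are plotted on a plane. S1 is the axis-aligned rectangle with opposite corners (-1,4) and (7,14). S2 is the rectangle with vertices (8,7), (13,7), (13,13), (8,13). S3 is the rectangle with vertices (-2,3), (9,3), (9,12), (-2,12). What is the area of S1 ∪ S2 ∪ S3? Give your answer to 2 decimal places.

By inclusion–exclusion:
Individual areas: |S1| = 80, |S2| = 30, |S3| = 99.
|S1∩S2| = 0 (no overlap).
|S1∩S3|: x∈[-1,7], y∈[4,12] → 8·8 = 64.
|S2∩S3|: x∈[8,9], y∈[7,12] → 1·5 = 5.
|S1∩S2∩S3| = 0.
|S1 ∪ S2 ∪ S3| = 209 − 69 + 0 = 140.00.

140.00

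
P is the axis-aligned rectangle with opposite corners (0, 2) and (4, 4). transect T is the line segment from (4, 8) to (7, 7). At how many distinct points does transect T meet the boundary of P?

0

The segment lies entirely outside P and never meets its boundary.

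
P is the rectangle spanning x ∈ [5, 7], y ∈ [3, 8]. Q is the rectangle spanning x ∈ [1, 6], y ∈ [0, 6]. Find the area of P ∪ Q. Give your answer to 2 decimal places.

37.00

By inclusion–exclusion:
Individual areas: |P| = 10, |Q| = 30.
|P∩Q|: x∈[5,6], y∈[3,6] → 1·3 = 3.
|P ∪ Q| = 40 − 3 = 37.00.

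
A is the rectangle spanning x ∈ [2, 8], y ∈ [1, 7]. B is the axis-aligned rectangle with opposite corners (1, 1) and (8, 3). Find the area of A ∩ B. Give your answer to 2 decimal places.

|A∩B|: x∈[2,8], y∈[1,3] → 6·2 = 12.

12.00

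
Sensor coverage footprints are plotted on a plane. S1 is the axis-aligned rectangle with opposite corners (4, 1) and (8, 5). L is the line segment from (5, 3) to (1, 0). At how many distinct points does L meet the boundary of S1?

The segment meets the boundary at (4,2.25).

1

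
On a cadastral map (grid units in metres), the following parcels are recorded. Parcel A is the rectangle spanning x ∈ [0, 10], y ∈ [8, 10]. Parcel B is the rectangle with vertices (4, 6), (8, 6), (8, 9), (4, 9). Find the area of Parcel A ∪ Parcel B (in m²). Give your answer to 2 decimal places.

28.00

By inclusion–exclusion:
Individual areas: |Parcel A| = 20, |Parcel B| = 12.
|Parcel A∩Parcel B|: x∈[4,8], y∈[8,9] → 4·1 = 4.
|Parcel A ∪ Parcel B| = 32 − 4 = 28.00.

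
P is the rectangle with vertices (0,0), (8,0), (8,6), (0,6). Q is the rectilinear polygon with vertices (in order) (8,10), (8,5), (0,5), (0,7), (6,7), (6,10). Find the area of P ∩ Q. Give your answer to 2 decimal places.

The intersection is the polygon with vertices (8,5), (0,5), (0,6), (8,6).
By the shoelace formula its area is 8.00.

8.00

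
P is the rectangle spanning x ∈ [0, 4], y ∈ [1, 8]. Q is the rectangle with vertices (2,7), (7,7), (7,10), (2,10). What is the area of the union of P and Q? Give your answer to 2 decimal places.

41.00

By inclusion–exclusion:
Individual areas: |P| = 28, |Q| = 15.
|P∩Q|: x∈[2,4], y∈[7,8] → 2·1 = 2.
|P ∪ Q| = 43 − 2 = 41.00.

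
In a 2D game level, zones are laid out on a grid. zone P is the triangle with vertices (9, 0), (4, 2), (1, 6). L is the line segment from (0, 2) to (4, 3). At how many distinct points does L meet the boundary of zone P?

1

The segment meets the boundary at (3.368,2.842).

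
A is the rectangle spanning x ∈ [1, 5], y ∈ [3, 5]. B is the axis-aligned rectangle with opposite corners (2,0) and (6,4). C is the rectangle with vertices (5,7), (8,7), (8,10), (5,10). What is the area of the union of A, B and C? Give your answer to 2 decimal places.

By inclusion–exclusion:
Individual areas: |A| = 8, |B| = 16, |C| = 9.
|A∩B|: x∈[2,5], y∈[3,4] → 3·1 = 3.
|A∩C| = 0 (no overlap).
|B∩C| = 0 (no overlap).
|A∩B∩C| = 0.
|A ∪ B ∪ C| = 33 − 3 + 0 = 30.00.

30.00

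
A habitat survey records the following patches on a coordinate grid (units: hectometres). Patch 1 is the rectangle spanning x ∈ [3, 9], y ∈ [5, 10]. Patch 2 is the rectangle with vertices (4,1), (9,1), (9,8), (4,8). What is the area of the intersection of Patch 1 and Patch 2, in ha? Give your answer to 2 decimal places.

|Patch 1∩Patch 2|: x∈[4,9], y∈[5,8] → 5·3 = 15.

15.00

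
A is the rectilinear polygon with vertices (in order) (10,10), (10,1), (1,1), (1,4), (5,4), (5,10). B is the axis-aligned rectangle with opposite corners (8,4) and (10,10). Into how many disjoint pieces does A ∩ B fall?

A ∩ B is a single connected region.

1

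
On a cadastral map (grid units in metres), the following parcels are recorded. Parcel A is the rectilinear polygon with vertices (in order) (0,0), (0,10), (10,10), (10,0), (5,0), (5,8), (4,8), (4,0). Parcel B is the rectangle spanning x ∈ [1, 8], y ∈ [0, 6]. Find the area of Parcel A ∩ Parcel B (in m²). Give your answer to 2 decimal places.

36.00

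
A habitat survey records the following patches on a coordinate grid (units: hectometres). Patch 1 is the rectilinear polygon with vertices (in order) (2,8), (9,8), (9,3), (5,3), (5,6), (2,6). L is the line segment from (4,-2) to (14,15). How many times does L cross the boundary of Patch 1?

The segment meets the boundary at (9,6.5), (6.941,3).

2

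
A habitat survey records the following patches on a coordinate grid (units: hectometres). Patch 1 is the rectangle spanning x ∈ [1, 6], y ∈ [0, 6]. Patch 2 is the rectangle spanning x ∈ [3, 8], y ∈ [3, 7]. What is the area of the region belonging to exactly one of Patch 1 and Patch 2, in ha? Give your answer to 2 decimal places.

32.00

|Patch 1∩Patch 2|: x∈[3,6], y∈[3,6] → 3·3 = 9.
|Patch 1 △ Patch 2| = |Patch 1| + |Patch 2| − 2·|Patch 1∩Patch 2| = 30 + 20 − 18 = 32.00.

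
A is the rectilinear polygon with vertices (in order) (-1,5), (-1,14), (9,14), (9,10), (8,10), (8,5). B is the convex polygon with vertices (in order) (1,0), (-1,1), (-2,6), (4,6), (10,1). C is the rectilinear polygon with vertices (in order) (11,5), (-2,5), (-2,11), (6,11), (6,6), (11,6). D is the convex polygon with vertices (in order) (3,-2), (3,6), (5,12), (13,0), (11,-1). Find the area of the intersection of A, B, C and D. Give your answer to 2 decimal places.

The intersection is the polygon with vertices (5.2,5), (3,5), (3,6), (4,6).
By the shoelace formula its area is 1.60.

1.60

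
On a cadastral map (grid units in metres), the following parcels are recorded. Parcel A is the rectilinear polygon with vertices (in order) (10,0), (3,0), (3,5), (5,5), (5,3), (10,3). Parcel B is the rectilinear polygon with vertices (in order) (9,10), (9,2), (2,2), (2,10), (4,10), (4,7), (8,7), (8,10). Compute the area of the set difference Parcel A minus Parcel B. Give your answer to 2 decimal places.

|Parcel A| = 25, |Parcel A∩Parcel B| = 10.
|Parcel A ∖ Parcel B| = |Parcel A| − |Parcel A∩Parcel B| = 25 − 10 = 15.00.

15.00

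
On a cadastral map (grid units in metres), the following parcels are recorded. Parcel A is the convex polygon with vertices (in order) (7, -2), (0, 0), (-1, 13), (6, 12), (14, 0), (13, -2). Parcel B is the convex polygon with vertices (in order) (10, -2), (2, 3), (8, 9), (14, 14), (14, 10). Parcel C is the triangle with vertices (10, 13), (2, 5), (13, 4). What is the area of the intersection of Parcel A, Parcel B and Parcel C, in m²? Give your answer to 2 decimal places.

16.80

The intersection is the polygon with vertices (8,9), (11.226,4.161), (3.833,4.833).
By the shoelace formula its area is 16.80.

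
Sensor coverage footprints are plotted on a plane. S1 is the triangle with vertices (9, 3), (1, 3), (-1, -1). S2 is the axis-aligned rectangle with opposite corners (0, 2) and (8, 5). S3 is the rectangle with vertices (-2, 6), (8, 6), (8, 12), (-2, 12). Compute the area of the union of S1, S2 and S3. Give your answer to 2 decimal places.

93.20

By inclusion–exclusion:
Individual areas: |S1| = 16, |S2| = 24, |S3| = 60.
|S1∩S2| = 6.8.
|S1∩S3| = 0.
|S2∩S3| = 0 (no overlap).
|S1∩S2∩S3| = 0.
|S1 ∪ S2 ∪ S3| = 100 − 6.8 + 0 = 93.20.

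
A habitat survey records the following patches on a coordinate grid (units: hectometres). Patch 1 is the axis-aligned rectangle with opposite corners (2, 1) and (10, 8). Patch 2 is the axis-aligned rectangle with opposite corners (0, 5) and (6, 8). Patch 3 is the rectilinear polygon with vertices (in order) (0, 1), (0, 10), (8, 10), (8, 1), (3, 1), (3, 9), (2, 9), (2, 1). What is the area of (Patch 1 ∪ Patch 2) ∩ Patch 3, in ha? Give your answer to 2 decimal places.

41.00

|Patch 1 ∪ Patch 2| = 62.
|(Patch 1 ∪ Patch 2) ∩ Patch 3| = 41.00.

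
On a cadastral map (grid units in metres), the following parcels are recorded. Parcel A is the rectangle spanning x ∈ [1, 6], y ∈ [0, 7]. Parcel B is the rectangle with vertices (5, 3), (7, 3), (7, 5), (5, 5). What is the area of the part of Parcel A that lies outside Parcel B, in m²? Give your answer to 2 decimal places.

|Parcel A∩Parcel B|: x∈[5,6], y∈[3,5] → 1·2 = 2.
|Parcel A| = 35.
|Parcel A ∖ Parcel B| = |Parcel A| − |Parcel A∩Parcel B| = 35 − 2 = 33.00.

33.00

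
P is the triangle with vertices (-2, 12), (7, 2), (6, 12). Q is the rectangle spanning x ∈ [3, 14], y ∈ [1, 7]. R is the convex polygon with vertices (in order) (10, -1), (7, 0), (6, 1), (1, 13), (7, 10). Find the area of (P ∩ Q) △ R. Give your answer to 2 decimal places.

40.43

|P ∩ Q| = 9.8611.
|(P ∩ Q) ∩ R| = 8.9655.
|(P ∩ Q) △ R| = 9.8611 + 48.5 − 17.931 = 40.43.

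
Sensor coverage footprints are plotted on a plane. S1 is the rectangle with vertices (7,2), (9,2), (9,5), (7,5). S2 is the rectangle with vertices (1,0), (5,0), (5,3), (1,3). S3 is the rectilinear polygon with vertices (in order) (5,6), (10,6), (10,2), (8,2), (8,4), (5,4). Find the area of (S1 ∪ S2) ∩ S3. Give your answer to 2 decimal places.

The region (S1 ∪ S2) ∩ S3 is the polygon with vertices (7,5), (9,5), (9,2), (8,2), (8,4), (7,4).
By the shoelace formula its area is 4.00.

4.00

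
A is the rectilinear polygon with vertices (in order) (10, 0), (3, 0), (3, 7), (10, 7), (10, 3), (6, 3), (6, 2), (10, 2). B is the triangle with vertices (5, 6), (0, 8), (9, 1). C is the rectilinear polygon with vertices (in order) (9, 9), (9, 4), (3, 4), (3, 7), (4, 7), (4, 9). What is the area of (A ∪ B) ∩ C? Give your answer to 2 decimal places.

The region (A ∪ B) ∩ C is the polygon with vertices (3,5.667), (3,6.8), (3,7), (4,7), (9,7), (9,4), (3,4).
By the shoelace formula its area is 18.00.

18.00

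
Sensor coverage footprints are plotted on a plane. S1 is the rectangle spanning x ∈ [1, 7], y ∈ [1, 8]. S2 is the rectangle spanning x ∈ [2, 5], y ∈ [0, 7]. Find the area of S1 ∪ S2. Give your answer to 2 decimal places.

45.00

By inclusion–exclusion:
Individual areas: |S1| = 42, |S2| = 21.
|S1∩S2|: x∈[2,5], y∈[1,7] → 3·6 = 18.
|S1 ∪ S2| = 63 − 18 = 45.00.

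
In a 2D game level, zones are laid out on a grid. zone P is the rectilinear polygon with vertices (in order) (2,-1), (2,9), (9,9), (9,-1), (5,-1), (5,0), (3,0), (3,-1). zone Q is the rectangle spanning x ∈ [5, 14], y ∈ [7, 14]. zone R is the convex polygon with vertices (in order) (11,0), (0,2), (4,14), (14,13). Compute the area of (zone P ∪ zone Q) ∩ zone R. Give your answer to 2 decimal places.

|zone P ∪ zone Q| = 123.
|(zone P ∪ zone Q) ∩ zone R| = 101.73.

101.73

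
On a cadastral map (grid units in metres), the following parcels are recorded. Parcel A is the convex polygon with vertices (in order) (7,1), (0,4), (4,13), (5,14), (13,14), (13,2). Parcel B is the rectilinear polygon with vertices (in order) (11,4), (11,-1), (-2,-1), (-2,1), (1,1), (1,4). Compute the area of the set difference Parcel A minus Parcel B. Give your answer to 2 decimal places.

|Parcel A| = 133, |Parcel A∩Parcel B| = 20.9524.
|Parcel A ∖ Parcel B| = |Parcel A| − |Parcel A∩Parcel B| = 133 − 20.9524 = 112.05.

112.05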